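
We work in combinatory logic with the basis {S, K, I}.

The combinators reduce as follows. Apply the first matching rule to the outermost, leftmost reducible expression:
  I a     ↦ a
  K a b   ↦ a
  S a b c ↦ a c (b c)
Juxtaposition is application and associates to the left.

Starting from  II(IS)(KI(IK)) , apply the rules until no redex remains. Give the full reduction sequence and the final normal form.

  start: II(IS)(KI(IK))
  →1  I(IS)(KI(IK))
  →2  IS(KI(IK))
  →3  S(KI(IK))
  →4  SI

Answer: normal form = SI  (in 4 steps)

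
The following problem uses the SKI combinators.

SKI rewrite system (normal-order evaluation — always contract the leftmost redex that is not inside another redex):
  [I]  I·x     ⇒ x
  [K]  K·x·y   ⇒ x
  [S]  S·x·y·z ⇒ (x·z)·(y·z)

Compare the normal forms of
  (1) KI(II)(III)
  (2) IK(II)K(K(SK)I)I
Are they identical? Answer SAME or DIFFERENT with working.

Term A:
  start: KI(II)(III)
  [1] I(III)
  [2] III
  [3] II
  [4] I

Term B:
  start: IK(II)K(K(SK)I)I
  [1] K(II)K(K(SK)I)I
  [2] II(K(SK)I)I
  [3] I(K(SK)I)I
  [4] K(SK)II
  [5] SKI

Answer: DIFFERENT — A ⇓ I, B ⇓ SKI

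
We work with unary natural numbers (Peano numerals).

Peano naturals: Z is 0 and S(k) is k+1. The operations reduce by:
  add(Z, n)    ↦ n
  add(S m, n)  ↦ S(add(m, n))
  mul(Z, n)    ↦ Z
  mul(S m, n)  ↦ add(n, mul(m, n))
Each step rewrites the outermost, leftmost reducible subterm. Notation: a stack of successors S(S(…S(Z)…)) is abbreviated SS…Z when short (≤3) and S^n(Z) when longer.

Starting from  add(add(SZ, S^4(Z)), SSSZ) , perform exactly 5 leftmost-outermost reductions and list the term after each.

Answer: after 5 steps: S(S(S(add(SSZ, SSSZ))))

Reduction:
  start: add(add(SZ, S^4(Z)), SSSZ)
  step 1: add(S(add(Z, S^4(Z))), SSSZ)
  step 2: S(add(add(Z, S^4(Z)), SSSZ))
  step 3: S(add(S^4(Z), SSSZ))
  step 4: S(S(add(SSSZ, SSSZ)))
  step 5: S(S(S(add(SSZ, SSSZ))))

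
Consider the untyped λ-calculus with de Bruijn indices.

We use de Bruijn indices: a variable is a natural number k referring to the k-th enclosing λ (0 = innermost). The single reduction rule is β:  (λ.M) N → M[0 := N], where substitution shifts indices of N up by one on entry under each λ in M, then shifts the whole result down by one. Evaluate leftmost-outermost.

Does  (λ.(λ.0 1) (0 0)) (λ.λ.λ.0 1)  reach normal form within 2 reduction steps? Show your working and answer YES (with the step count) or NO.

  start: (λ.(λ.0 1) (0 0)) (λ.λ.λ.0 1)
  →1  (λ.0 (λ.λ.λ.0 1)) ((λ.λ.λ.0 1) (λ.λ.λ.0 1))
  →2  (λ.λ.λ.0 1) (λ.λ.λ.0 1) (λ.λ.λ.0 1)

Answer: NO — after 2 steps the term is (λ.λ.λ.0 1) (λ.λ.λ.0 1) (λ.λ.λ.0 1), not yet normal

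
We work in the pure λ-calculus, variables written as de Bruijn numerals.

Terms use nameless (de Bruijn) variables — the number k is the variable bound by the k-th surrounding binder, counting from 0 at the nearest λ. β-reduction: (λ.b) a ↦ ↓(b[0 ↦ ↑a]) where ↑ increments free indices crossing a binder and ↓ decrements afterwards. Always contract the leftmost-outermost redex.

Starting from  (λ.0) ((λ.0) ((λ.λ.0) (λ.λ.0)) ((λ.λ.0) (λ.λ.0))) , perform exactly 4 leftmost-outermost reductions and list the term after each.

Answer: after 4 steps: (λ.λ.0) (λ.λ.0)

Derivation:
  start: (λ.0) ((λ.0) ((λ.λ.0) (λ.λ.0)) ((λ.λ.0) (λ.λ.0)))
  [1] (λ.0) ((λ.λ.0) (λ.λ.0)) ((λ.λ.0) (λ.λ.0))
  [2] (λ.λ.0) (λ.λ.0) ((λ.λ.0) (λ.λ.0))
  [3] (λ.0) ((λ.λ.0) (λ.λ.0))
  [4] (λ.λ.0) (λ.λ.0)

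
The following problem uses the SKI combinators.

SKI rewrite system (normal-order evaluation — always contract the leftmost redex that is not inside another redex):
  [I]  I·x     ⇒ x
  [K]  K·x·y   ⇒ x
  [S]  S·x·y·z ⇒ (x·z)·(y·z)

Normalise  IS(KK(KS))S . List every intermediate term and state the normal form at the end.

  start: IS(KK(KS))S
  step 1: S(KK(KS))S
  step 2: SKS

Answer: normal form = SKS  (in 2 steps)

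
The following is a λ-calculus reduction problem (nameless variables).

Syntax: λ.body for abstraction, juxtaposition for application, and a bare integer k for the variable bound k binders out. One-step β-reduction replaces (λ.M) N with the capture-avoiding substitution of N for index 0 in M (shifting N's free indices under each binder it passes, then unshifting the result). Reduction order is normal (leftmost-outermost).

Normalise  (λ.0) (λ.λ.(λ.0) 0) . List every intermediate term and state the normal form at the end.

Answer: normal form = λ.λ.0  (in 2 steps)

Working:
  start: (λ.0) (λ.λ.(λ.0) 0)
  →1  λ.λ.(λ.0) 0
  →2  λ.λ.0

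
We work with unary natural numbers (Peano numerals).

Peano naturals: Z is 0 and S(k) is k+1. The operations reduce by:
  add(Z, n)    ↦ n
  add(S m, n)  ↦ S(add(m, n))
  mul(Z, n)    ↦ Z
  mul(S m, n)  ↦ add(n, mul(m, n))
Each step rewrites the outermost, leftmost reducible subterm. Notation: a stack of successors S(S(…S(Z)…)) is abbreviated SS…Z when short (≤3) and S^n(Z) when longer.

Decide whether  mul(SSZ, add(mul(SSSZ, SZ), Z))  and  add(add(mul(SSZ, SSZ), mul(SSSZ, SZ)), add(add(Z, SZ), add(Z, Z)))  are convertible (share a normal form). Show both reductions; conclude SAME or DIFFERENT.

Term A:
  start: mul(SSZ, add(mul(SSSZ, SZ), Z))
  step 1: add(add(mul(SSSZ, SZ), Z), mul(SZ, add(mul(SSSZ, SZ), Z)))
  step 2: add(add(add(SZ, mul(SSZ, SZ)), Z), mul(SZ, add(mul(SSSZ, SZ), Z)))
  step 3: add(add(S(add(Z, mul(SSZ, SZ))), Z), mul(SZ, add(mul(SSSZ, SZ), Z)))
  step 4: add(S(add(add(Z, mul(SSZ, SZ)), Z)), mul(SZ, add(mul(SSSZ, SZ), Z)))
  step 5: S(add(add(add(Z, mul(SSZ, SZ)), Z), mul(SZ, add(mul(SSSZ, SZ), Z))))
  step 6: S(add(add(mul(SSZ, SZ), Z), mul(SZ, add(mul(SSSZ, SZ), Z))))
  step 7: S(add(add(add(SZ, mul(SZ, SZ)), Z), mul(SZ, add(mul(SSSZ, SZ), Z))))
  step 8: S(add(add(S(add(Z, mul(SZ, SZ))), Z), mul(SZ, add(mul(SSSZ, SZ), Z))))
  step 9: S(add(S(add(add(Z, mul(SZ, SZ)), Z)), mul(SZ, add(mul(SSSZ, SZ), Z))))
  step 10: S(S(add(add(add(Z, mul(SZ, SZ)), Z), mul(SZ, add(mul(SSSZ, SZ), Z)))))
  step 11: S(S(add(add(mul(SZ, SZ), Z), mul(SZ, add(mul(SSSZ, SZ), Z)))))
  step 12: S(S(add(add(add(SZ, mul(Z, SZ)), Z), mul(SZ, add(mul(SSSZ, SZ), Z)))))
  step 13: S(S(add(add(S(add(Z, mul(Z, SZ))), Z), mul(SZ, add(mul(SSSZ, SZ), Z)))))
  step 14: S(S(add(S(add(add(Z, mul(Z, SZ)), Z)), mul(SZ, add(mul(SSSZ, SZ), Z)))))
  step 15: S(S(S(add(add(add(Z, mul(Z, SZ)), Z), mul(SZ, add(mul(SSSZ, SZ), Z))))))
  step 16: S(S(S(add(add(mul(Z, SZ), Z), mul(SZ, add(mul(SSSZ, SZ), Z))))))
  step 17: S(S(S(add(add(Z, Z), mul(SZ, add(mul(SSSZ, SZ), Z))))))
  step 18: S(S(S(add(Z, mul(SZ, add(mul(SSSZ, SZ), Z))))))
  step 19: S(S(S(mul(SZ, add(mul(SSSZ, SZ), Z)))))
  step 20: S(S(S(add(add(mul(SSSZ, SZ), Z), mul(Z, add(mul(SSSZ, SZ), Z))))))
  step 21: S(S(S(add(add(add(SZ, mul(SSZ, SZ)), Z), mul(Z, add(mul(SSSZ, SZ), Z))))))
  step 22: S(S(S(add(add(S(add(Z, mul(SSZ, SZ))), Z), mul(Z, add(mul(SSSZ, SZ), Z))))))
  step 23: S(S(S(add(S(add(add(Z, mul(SSZ, SZ)), Z)), mul(Z, add(mul(SSSZ, SZ), Z))))))
  step 24: S(S(S(S(add(add(add(Z, mul(SSZ, SZ)), Z), mul(Z, add(mul(SSSZ, SZ), Z)))))))
  step 25: S(S(S(S(add(add(mul(SSZ, SZ), Z), mul(Z, add(mul(SSSZ, SZ), Z)))))))
  step 26: S(S(S(S(add(add(add(SZ, mul(SZ, SZ)), Z), mul(Z, add(mul(SSSZ, SZ), Z)))))))
  step 27: S(S(S(S(add(add(S(add(Z, mul(SZ, SZ))), Z), mul(Z, add(mul(SSSZ, SZ), Z)))))))
  step 28: S(S(S(S(add(S(add(add(Z, mul(SZ, SZ)), Z)), mul(Z, add(mul(SSSZ, SZ), Z)))))))
  step 29: S(S(S(S(S(add(add(add(Z, mul(SZ, SZ)), Z), mul(Z, add(mul(SSSZ, SZ), Z))))))))
  step 30: S(S(S(S(S(add(add(mul(SZ, SZ), Z), mul(Z, add(mul(SSSZ, SZ), Z))))))))
  step 31: S(S(S(S(S(add(add(add(SZ, mul(Z, SZ)), Z), mul(Z, add(mul(SSSZ, SZ), Z))))))))
  step 32: S(S(S(S(S(add(add(S(add(Z, mul(Z, SZ))), Z), mul(Z, add(mul(SSSZ, SZ), Z))))))))
  step 33: S(S(S(S(S(add(S(add(add(Z, mul(Z, SZ)), Z)), mul(Z, add(mul(SSSZ, SZ), Z))))))))
  step 34: S(S(S(S(S(S(add(add(add(Z, mul(Z, SZ)), Z), mul(Z, add(mul(SSSZ, SZ), Z)))))))))
  step 35: S(S(S(S(S(S(add(add(mul(Z, SZ), Z), mul(Z, add(mul(SSSZ, SZ), Z)))))))))
  step 36: S(S(S(S(S(S(add(add(Z, Z), mul(Z, add(mul(SSSZ, SZ), Z)))))))))
  step 37: S(S(S(S(S(S(add(Z, mul(Z, add(mul(SSSZ, SZ), Z)))))))))
  step 38: S(S(S(S(S(S(mul(Z, add(mul(SSSZ, SZ), Z))))))))
  step 39: S^6(Z)

Term B:
  start: add(add(mul(SSZ, SSZ), mul(SSSZ, SZ)), add(add(Z, SZ), add(Z, Z)))
  step 1: add(add(add(SSZ, mul(SZ, SSZ)), mul(SSSZ, SZ)), add(add(Z, SZ), add(Z, Z)))
  step 2: add(add(S(add(SZ, mul(SZ, SSZ))), mul(SSSZ, SZ)), add(add(Z, SZ), add(Z, Z)))
  step 3: add(S(add(add(SZ, mul(SZ, SSZ)), mul(SSSZ, SZ))), add(add(Z, SZ), add(Z, Z)))
  step 4: S(add(add(add(SZ, mul(SZ, SSZ)), mul(SSSZ, SZ)), add(add(Z, SZ), add(Z, Z))))
  step 5: S(add(add(S(add(Z, mul(SZ, SSZ))), mul(SSSZ, SZ)), add(add(Z, SZ), add(Z, Z))))
  step 6: S(add(S(add(add(Z, mul(SZ, SSZ)), mul(SSSZ, SZ))), add(add(Z, SZ), add(Z, Z))))
  step 7: S(S(add(add(add(Z, mul(SZ, SSZ)), mul(SSSZ, SZ)), add(add(Z, SZ), add(Z, Z)))))
  step 8: S(S(add(add(mul(SZ, SSZ), mul(SSSZ, SZ)), add(add(Z, SZ), add(Z, Z)))))
  step 9: S(S(add(add(add(SSZ, mul(Z, SSZ)), mul(SSSZ, SZ)), add(add(Z, SZ), add(Z, Z)))))
  step 10: S(S(add(add(S(add(SZ, mul(Z, SSZ))), mul(SSSZ, SZ)), add(add(Z, SZ), add(Z, Z)))))
  step 11: S(S(add(S(add(add(SZ, mul(Z, SSZ)), mul(SSSZ, SZ))), add(add(Z, SZ), add(Z, Z)))))
  step 12: S(S(S(add(add(add(SZ, mul(Z, SSZ)), mul(SSSZ, SZ)), add(add(Z, SZ), add(Z, Z))))))
  step 13: S(S(S(add(add(S(add(Z, mul(Z, SSZ))), mul(SSSZ, SZ)), add(add(Z, SZ), add(Z, Z))))))
  step 14: S(S(S(add(S(add(add(Z, mul(Z, SSZ)), mul(SSSZ, SZ))), add(add(Z, SZ), add(Z, Z))))))
  step 15: S(S(S(S(add(add(add(Z, mul(Z, SSZ)), mul(SSSZ, SZ)), add(add(Z, SZ), add(Z, Z)))))))
  step 16: S(S(S(S(add(add(mul(Z, SSZ), mul(SSSZ, SZ)), add(add(Z, SZ), add(Z, Z)))))))
  step 17: S(S(S(S(add(add(Z, mul(SSSZ, SZ)), add(add(Z, SZ), add(Z, Z)))))))
  step 18: S(S(S(S(add(mul(SSSZ, SZ), add(add(Z, SZ), add(Z, Z)))))))
  step 19: S(S(S(S(add(add(SZ, mul(SSZ, SZ)), add(add(Z, SZ), add(Z, Z)))))))
  step 20: S(S(S(S(add(S(add(Z, mul(SSZ, SZ))), add(add(Z, SZ), add(Z, Z)))))))
  step 21: S(S(S(S(S(add(add(Z, mul(SSZ, SZ)), add(add(Z, SZ), add(Z, Z))))))))
  step 22: S(S(S(S(S(add(mul(SSZ, SZ), add(add(Z, SZ), add(Z, Z))))))))
  step 23: S(S(S(S(S(add(add(SZ, mul(SZ, SZ)), add(add(Z, SZ), add(Z, Z))))))))
  step 24: S(S(S(S(S(add(S(add(Z, mul(SZ, SZ))), add(add(Z, SZ), add(Z, Z))))))))
  step 25: S(S(S(S(S(S(add(add(Z, mul(SZ, SZ)), add(add(Z, SZ), add(Z, Z)))))))))
  step 26: S(S(S(S(S(S(add(mul(SZ, SZ), add(add(Z, SZ), add(Z, Z)))))))))
  step 27: S(S(S(S(S(S(add(add(SZ, mul(Z, SZ)), add(add(Z, SZ), add(Z, Z)))))))))
  step 28: S(S(S(S(S(S(add(S(add(Z, mul(Z, SZ))), add(add(Z, SZ), add(Z, Z)))))))))
  step 29: S(S(S(S(S(S(S(add(add(Z, mul(Z, SZ)), add(add(Z, SZ), add(Z, Z))))))))))
  step 30: S(S(S(S(S(S(S(add(mul(Z, SZ), add(add(Z, SZ), add(Z, Z))))))))))
  step 31: S(S(S(S(S(S(S(add(Z, add(add(Z, SZ), add(Z, Z))))))))))
  step 32: S(S(S(S(S(S(S(add(add(Z, SZ), add(Z, Z)))))))))
  step 33: S(S(S(S(S(S(S(add(SZ, add(Z, Z)))))))))
  step 34: S(S(S(S(S(S(S(S(add(Z, add(Z, Z))))))))))
  step 35: S(S(S(S(S(S(S(S(add(Z, Z)))))))))
  step 36: S^8(Z)

Answer: DIFFERENT — A ⇓ S^6(Z), B ⇓ S^8(Z)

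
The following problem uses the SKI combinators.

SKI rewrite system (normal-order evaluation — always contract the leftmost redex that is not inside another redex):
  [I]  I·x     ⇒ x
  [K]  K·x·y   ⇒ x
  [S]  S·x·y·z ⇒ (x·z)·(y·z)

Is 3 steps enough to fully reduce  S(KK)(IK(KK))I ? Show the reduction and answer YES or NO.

  start: S(KK)(IK(KK))I
  [1] KKI(IK(KK)I)
  [2] K(IK(KK)I)
  [3] K(K(KK)I)

Answer: NO — after 3 steps the term is K(K(KK)I), not yet normal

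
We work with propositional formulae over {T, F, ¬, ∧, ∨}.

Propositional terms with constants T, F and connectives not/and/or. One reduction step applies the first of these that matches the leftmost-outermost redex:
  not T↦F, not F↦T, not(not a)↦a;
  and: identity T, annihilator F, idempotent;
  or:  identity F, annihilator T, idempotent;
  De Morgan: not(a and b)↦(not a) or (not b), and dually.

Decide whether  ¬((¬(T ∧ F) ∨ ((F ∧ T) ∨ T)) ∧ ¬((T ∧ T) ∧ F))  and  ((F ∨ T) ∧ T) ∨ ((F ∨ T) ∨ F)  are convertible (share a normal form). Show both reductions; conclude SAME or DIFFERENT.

Term A:
  start: ¬((¬(T ∧ F) ∨ ((F ∧ T) ∨ T)) ∧ ¬((T ∧ T) ∧ F))
  →1  ¬(¬(T ∧ F) ∨ ((F ∧ T) ∨ T)) ∨ ¬¬((T ∧ T) ∧ F)
  →2  (¬¬(T ∧ F) ∧ ¬((F ∧ T) ∨ T)) ∨ ¬¬((T ∧ T) ∧ F)
  →3  ((T ∧ F) ∧ ¬((F ∧ T) ∨ T)) ∨ ¬¬((T ∧ T) ∧ F)
  →4  (F ∧ ¬((F ∧ T) ∨ T)) ∨ ¬¬((T ∧ T) ∧ F)
  →5  F ∨ ¬¬((T ∧ T) ∧ F)
  →6  ¬¬((T ∧ T) ∧ F)
  →7  (T ∧ T) ∧ F
  →8  F

Term B:
  start: ((F ∨ T) ∧ T) ∨ ((F ∨ T) ∨ F)
  →1  (F ∨ T) ∨ ((F ∨ T) ∨ F)
  →2  T ∨ ((F ∨ T) ∨ F)
  →3  T

Answer: DIFFERENT — A ⇓ F, B ⇓ T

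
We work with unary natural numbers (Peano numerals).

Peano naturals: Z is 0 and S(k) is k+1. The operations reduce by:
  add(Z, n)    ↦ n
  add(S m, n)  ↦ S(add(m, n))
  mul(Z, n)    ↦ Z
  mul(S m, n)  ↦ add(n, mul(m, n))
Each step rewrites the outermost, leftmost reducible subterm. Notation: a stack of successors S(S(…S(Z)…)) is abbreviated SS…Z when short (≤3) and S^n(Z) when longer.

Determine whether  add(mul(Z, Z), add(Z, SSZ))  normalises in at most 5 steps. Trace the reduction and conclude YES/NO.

Answer: YES — reaches normal form SSZ in 3 ≤ 5 steps

Reduction:
  start: add(mul(Z, Z), add(Z, SSZ))
  [1] add(Z, add(Z, SSZ))
  [2] add(Z, SSZ)
  [3] SSZ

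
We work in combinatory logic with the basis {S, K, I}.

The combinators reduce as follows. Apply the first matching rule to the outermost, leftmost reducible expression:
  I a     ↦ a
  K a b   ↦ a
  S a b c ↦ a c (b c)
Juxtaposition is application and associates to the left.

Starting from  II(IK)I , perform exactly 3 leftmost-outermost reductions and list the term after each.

Answer: after 3 steps: KI

Working:
  start: II(IK)I
  →1  I(IK)I
  →2  IKI
  →3  KI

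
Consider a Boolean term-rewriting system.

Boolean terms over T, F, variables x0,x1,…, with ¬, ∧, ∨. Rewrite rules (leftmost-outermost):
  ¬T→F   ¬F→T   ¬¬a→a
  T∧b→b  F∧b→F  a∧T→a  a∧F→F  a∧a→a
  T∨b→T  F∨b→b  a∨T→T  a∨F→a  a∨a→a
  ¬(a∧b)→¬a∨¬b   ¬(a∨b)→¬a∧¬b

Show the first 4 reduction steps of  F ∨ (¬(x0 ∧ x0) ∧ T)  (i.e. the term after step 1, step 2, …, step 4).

Answer: after 4 steps: ¬x0

Working:
  start: F ∨ (¬(x0 ∧ x0) ∧ T)
  [1] ¬(x0 ∧ x0) ∧ T
  [2] ¬(x0 ∧ x0)
  [3] ¬x0 ∨ ¬x0
  [4] ¬x0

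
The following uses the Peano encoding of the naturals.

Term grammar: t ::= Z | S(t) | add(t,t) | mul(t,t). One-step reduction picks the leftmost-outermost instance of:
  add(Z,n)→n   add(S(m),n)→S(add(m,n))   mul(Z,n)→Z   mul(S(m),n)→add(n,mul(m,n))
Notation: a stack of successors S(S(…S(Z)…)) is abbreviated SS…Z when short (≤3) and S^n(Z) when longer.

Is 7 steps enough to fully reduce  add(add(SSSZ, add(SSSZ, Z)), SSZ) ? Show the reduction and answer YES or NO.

  start: add(add(SSSZ, add(SSSZ, Z)), SSZ)
  [1] add(S(add(SSZ, add(SSSZ, Z))), SSZ)
  [2] S(add(add(SSZ, add(SSSZ, Z)), SSZ))
  [3] S(add(S(add(SZ, add(SSSZ, Z))), SSZ))
  [4] S(S(add(add(SZ, add(SSSZ, Z)), SSZ)))
  [5] S(S(add(S(add(Z, add(SSSZ, Z))), SSZ)))
  [6] S(S(S(add(add(Z, add(SSSZ, Z)), SSZ))))
  [7] S(S(S(add(add(SSSZ, Z), SSZ))))

Answer: NO — after 7 steps the term is S(S(S(add(add(SSSZ, Z), SSZ)))), not yet normal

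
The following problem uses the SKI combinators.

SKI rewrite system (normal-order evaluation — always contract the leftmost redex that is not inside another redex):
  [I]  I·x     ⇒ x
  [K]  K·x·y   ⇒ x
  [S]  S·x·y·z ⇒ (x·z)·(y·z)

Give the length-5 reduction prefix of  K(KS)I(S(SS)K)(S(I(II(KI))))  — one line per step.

Answer: after 5 steps: S(S(KI))

Derivation:
  start: K(KS)I(S(SS)K)(S(I(II(KI))))
  step 1: KS(S(SS)K)(S(I(II(KI))))
  step 2: S(S(I(II(KI))))
  step 3: S(S(II(KI)))
  step 4: S(S(I(KI)))
  step 5: S(S(KI))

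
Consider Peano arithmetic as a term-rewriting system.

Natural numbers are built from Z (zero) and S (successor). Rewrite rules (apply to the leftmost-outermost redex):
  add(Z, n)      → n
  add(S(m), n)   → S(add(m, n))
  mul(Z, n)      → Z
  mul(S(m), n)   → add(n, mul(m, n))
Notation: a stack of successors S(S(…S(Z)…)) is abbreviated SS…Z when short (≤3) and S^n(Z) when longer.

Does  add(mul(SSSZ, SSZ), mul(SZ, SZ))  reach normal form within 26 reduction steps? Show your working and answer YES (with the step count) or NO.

Answer: YES — reaches normal form S^7(Z) in 24 ≤ 26 steps

Working:
  start: add(mul(SSSZ, SSZ), mul(SZ, SZ))
  →1  add(add(SSZ, mul(SSZ, SSZ)), mul(SZ, SZ))
  →2  add(S(add(SZ, mul(SSZ, SSZ))), mul(SZ, SZ))
  →3  S(add(add(SZ, mul(SSZ, SSZ)), mul(SZ, SZ)))
  →4  S(add(S(add(Z, mul(SSZ, SSZ))), mul(SZ, SZ)))
  →5  S(S(add(add(Z, mul(SSZ, SSZ)), mul(SZ, SZ))))
  →6  S(S(add(mul(SSZ, SSZ), mul(SZ, SZ))))
  →7  S(S(add(add(SSZ, mul(SZ, SSZ)), mul(SZ, SZ))))
  →8  S(S(add(S(add(SZ, mul(SZ, SSZ))), mul(SZ, SZ))))
  →9  S(S(S(add(add(SZ, mul(SZ, SSZ)), mul(SZ, SZ)))))
  →10  S(S(S(add(S(add(Z, mul(SZ, SSZ))), mul(SZ, SZ)))))
  →11  S(S(S(S(add(add(Z, mul(SZ, SSZ)), mul(SZ, SZ))))))
  →12  S(S(S(S(add(mul(SZ, SSZ), mul(SZ, SZ))))))
  →13  S(S(S(S(add(add(SSZ, mul(Z, SSZ)), mul(SZ, SZ))))))
  →14  S(S(S(S(add(S(add(SZ, mul(Z, SSZ))), mul(SZ, SZ))))))
  →15  S(S(S(S(S(add(add(SZ, mul(Z, SSZ)), mul(SZ, SZ)))))))
  →16  S(S(S(S(S(add(S(add(Z, mul(Z, SSZ))), mul(SZ, SZ)))))))
  →17  S(S(S(S(S(S(add(add(Z, mul(Z, SSZ)), mul(SZ, SZ))))))))
  →18  S(S(S(S(S(S(add(mul(Z, SSZ), mul(SZ, SZ))))))))
  →19  S(S(S(S(S(S(add(Z, mul(SZ, SZ))))))))
  →20  S(S(S(S(S(S(mul(SZ, SZ)))))))
  →21  S(S(S(S(S(S(add(SZ, mul(Z, SZ))))))))
  →22  S(S(S(S(S(S(S(add(Z, mul(Z, SZ)))))))))
  →23  S(S(S(S(S(S(S(mul(Z, SZ))))))))
  →24  S^7(Z)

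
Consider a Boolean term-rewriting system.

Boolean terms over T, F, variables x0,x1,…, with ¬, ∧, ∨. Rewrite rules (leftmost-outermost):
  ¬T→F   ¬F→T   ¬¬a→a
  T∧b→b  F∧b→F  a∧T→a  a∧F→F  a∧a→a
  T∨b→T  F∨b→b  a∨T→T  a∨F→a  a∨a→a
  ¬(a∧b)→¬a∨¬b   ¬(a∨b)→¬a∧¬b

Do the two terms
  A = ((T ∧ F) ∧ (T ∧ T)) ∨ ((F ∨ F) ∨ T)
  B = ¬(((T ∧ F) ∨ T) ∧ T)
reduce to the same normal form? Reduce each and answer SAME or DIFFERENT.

Answer: DIFFERENT — A ⇓ T, B ⇓ F

Working:
Term A:
  start: ((T ∧ F) ∧ (T ∧ T)) ∨ ((F ∨ F) ∨ T)
  step 1: (F ∧ (T ∧ T)) ∨ ((F ∨ F) ∨ T)
  step 2: F ∨ ((F ∨ F) ∨ T)
  step 3: (F ∨ F) ∨ T
  step 4: T

Term B:
  start: ¬(((T ∧ F) ∨ T) ∧ T)
  step 1: ¬((T ∧ F) ∨ T) ∨ ¬T
  step 2: (¬(T ∧ F) ∧ ¬T) ∨ ¬T
  step 3: ((¬T ∨ ¬F) ∧ ¬T) ∨ ¬T
  step 4: ((F ∨ ¬F) ∧ ¬T) ∨ ¬T
  step 5: (¬F ∧ ¬T) ∨ ¬T
  step 6: (T ∧ ¬T) ∨ ¬T
  step 7: ¬T ∨ ¬T
  step 8: ¬T
  step 9: F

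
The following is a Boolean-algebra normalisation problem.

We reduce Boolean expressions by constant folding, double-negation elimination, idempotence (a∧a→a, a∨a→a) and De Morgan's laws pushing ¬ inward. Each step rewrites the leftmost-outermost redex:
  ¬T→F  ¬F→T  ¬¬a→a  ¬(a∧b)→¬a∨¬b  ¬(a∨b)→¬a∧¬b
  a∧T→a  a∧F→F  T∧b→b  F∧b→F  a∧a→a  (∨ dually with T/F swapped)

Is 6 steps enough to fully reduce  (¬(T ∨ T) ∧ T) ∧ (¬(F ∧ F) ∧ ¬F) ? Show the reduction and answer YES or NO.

Answer: YES — reaches normal form F in 5 ≤ 6 steps

Working:
  start: (¬(T ∨ T) ∧ T) ∧ (¬(F ∧ F) ∧ ¬F)
  →1  ¬(T ∨ T) ∧ (¬(F ∧ F) ∧ ¬F)
  →2  (¬T ∧ ¬T) ∧ (¬(F ∧ F) ∧ ¬F)
  →3  ¬T ∧ (¬(F ∧ F) ∧ ¬F)
  →4  F ∧ (¬(F ∧ F) ∧ ¬F)
  →5  F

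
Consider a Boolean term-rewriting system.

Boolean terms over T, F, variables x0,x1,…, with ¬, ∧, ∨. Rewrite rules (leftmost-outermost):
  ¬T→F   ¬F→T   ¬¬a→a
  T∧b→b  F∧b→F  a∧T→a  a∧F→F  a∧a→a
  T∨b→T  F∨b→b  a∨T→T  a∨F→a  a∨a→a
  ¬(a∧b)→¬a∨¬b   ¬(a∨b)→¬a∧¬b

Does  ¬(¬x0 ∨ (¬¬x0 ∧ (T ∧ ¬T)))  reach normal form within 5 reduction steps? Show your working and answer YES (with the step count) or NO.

  start: ¬(¬x0 ∨ (¬¬x0 ∧ (T ∧ ¬T)))
  →1  ¬¬x0 ∧ ¬(¬¬x0 ∧ (T ∧ ¬T))
  →2  x0 ∧ ¬(¬¬x0 ∧ (T ∧ ¬T))
  →3  x0 ∧ (¬¬¬x0 ∨ ¬(T ∧ ¬T))
  →4  x0 ∧ (¬x0 ∨ ¬(T ∧ ¬T))
  →5  x0 ∧ (¬x0 ∨ (¬T ∨ ¬¬T))

Answer: NO — after 5 steps the term is x0 ∧ (¬x0 ∨ (¬T ∨ ¬¬T)), not yet normal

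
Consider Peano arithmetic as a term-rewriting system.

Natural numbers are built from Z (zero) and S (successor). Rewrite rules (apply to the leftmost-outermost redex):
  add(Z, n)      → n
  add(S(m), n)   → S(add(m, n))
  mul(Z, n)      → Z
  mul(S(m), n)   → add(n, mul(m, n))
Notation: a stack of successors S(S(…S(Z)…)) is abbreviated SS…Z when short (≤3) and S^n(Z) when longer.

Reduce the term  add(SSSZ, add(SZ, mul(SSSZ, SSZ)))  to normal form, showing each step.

  start: add(SSSZ, add(SZ, mul(SSSZ, SSZ)))
  step 1: S(add(SSZ, add(SZ, mul(SSSZ, SSZ))))
  step 2: S(S(add(SZ, add(SZ, mul(SSSZ, SSZ)))))
  step 3: S(S(S(add(Z, add(SZ, mul(SSSZ, SSZ))))))
  step 4: S(S(S(add(SZ, mul(SSSZ, SSZ)))))
  step 5: S(S(S(S(add(Z, mul(SSSZ, SSZ))))))
  step 6: S(S(S(S(mul(SSSZ, SSZ)))))
  step 7: S(S(S(S(add(SSZ, mul(SSZ, SSZ))))))
  step 8: S(S(S(S(S(add(SZ, mul(SSZ, SSZ)))))))
  step 9: S(S(S(S(S(S(add(Z, mul(SSZ, SSZ))))))))
  step 10: S(S(S(S(S(S(mul(SSZ, SSZ)))))))
  step 11: S(S(S(S(S(S(add(SSZ, mul(SZ, SSZ))))))))
  step 12: S(S(S(S(S(S(S(add(SZ, mul(SZ, SSZ)))))))))
  step 13: S(S(S(S(S(S(S(S(add(Z, mul(SZ, SSZ))))))))))
  step 14: S(S(S(S(S(S(S(S(mul(SZ, SSZ)))))))))
  step 15: S(S(S(S(S(S(S(S(add(SSZ, mul(Z, SSZ))))))))))
  step 16: S(S(S(S(S(S(S(S(S(add(SZ, mul(Z, SSZ)))))))))))
  step 17: S(S(S(S(S(S(S(S(S(S(add(Z, mul(Z, SSZ))))))))))))
  step 18: S(S(S(S(S(S(S(S(S(S(mul(Z, SSZ)))))))))))
  step 19: S^10(Z)

Answer: normal form = S^10(Z)  (in 19 steps)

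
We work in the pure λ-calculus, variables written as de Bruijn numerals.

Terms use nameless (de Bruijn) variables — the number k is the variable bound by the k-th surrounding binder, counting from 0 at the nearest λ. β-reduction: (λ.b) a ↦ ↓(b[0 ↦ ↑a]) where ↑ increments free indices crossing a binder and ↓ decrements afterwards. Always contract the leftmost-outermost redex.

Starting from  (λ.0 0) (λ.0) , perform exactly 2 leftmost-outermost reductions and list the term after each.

  start: (λ.0 0) (λ.0)
  step 1: (λ.0) (λ.0)
  step 2: λ.0

Answer: after 2 steps: λ.0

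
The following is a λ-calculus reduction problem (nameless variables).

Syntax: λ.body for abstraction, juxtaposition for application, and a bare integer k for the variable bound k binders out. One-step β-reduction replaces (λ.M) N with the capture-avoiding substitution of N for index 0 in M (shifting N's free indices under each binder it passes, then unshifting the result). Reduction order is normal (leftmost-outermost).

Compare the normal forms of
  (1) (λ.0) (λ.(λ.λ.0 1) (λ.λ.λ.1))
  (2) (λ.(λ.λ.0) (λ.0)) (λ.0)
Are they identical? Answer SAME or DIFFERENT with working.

Answer: DIFFERENT — A ⇓ λ.λ.0 (λ.λ.λ.1), B ⇓ λ.0

Derivation:
Term A:
  start: (λ.0) (λ.(λ.λ.0 1) (λ.λ.λ.1))
  step 1: λ.(λ.λ.0 1) (λ.λ.λ.1)
  step 2: λ.λ.0 (λ.λ.λ.1)

Term B:
  start: (λ.(λ.λ.0) (λ.0)) (λ.0)
  step 1: (λ.λ.0) (λ.0)
  step 2: λ.0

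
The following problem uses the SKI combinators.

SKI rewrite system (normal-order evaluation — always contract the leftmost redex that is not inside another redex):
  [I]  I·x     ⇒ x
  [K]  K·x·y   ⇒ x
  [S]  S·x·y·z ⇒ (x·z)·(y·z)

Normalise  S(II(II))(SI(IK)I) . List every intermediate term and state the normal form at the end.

  start: S(II(II))(SI(IK)I)
  step 1: S(I(II))(SI(IK)I)
  step 2: S(II)(SI(IK)I)
  step 3: SI(SI(IK)I)
  step 4: SI(II(IKI))
  step 5: SI(I(IKI))
  step 6: SI(IKI)
  step 7: SI(KI)

Answer: normal form = SI(KI)  (in 7 steps)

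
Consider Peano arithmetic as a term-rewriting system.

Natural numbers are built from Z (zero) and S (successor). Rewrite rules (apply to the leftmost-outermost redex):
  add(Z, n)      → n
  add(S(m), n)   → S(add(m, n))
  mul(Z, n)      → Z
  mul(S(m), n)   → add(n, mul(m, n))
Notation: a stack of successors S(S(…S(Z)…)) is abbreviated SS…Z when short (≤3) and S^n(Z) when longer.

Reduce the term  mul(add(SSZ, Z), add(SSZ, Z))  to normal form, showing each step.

  start: mul(add(SSZ, Z), add(SSZ, Z))
  step 1: mul(S(add(SZ, Z)), add(SSZ, Z))
  step 2: add(add(SSZ, Z), mul(add(SZ, Z), add(SSZ, Z)))
  step 3: add(S(add(SZ, Z)), mul(add(SZ, Z), add(SSZ, Z)))
  step 4: S(add(add(SZ, Z), mul(add(SZ, Z), add(SSZ, Z))))
  step 5: S(add(S(add(Z, Z)), mul(add(SZ, Z), add(SSZ, Z))))
  step 6: S(S(add(add(Z, Z), mul(add(SZ, Z), add(SSZ, Z)))))
  step 7: S(S(add(Z, mul(add(SZ, Z), add(SSZ, Z)))))
  step 8: S(S(mul(add(SZ, Z), add(SSZ, Z))))
  step 9: S(S(mul(S(add(Z, Z)), add(SSZ, Z))))
  step 10: S(S(add(add(SSZ, Z), mul(add(Z, Z), add(SSZ, Z)))))
  step 11: S(S(add(S(add(SZ, Z)), mul(add(Z, Z), add(SSZ, Z)))))
  step 12: S(S(S(add(add(SZ, Z), mul(add(Z, Z), add(SSZ, Z))))))
  step 13: S(S(S(add(S(add(Z, Z)), mul(add(Z, Z), add(SSZ, Z))))))
  step 14: S(S(S(S(add(add(Z, Z), mul(add(Z, Z), add(SSZ, Z)))))))
  step 15: S(S(S(S(add(Z, mul(add(Z, Z), add(SSZ, Z)))))))
  step 16: S(S(S(S(mul(add(Z, Z), add(SSZ, Z))))))
  step 17: S(S(S(S(mul(Z, add(SSZ, Z))))))
  step 18: S^4(Z)

Answer: normal form = S^4(Z)  (in 18 steps)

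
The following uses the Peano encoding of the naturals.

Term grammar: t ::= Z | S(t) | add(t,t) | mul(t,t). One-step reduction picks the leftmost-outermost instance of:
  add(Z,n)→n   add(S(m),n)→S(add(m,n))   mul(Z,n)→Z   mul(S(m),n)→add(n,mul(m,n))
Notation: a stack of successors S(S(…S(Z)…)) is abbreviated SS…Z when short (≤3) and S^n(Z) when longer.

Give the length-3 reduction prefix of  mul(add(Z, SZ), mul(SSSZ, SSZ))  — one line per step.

Answer: after 3 steps: add(add(SSZ, mul(SSZ, SSZ)), mul(Z, mul(SSSZ, SSZ)))

Reduction:
  start: mul(add(Z, SZ), mul(SSSZ, SSZ))
  →1  mul(SZ, mul(SSSZ, SSZ))
  →2  add(mul(SSSZ, SSZ), mul(Z, mul(SSSZ, SSZ)))
  →3  add(add(SSZ, mul(SSZ, SSZ)), mul(Z, mul(SSSZ, SSZ)))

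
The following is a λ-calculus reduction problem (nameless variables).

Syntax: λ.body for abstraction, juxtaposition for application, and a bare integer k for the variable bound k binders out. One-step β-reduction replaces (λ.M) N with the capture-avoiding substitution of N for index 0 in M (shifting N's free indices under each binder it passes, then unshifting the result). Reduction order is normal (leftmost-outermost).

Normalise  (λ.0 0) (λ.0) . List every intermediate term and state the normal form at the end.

  start: (λ.0 0) (λ.0)
  step 1: (λ.0) (λ.0)
  step 2: λ.0

Answer: normal form = λ.0  (in 2 steps)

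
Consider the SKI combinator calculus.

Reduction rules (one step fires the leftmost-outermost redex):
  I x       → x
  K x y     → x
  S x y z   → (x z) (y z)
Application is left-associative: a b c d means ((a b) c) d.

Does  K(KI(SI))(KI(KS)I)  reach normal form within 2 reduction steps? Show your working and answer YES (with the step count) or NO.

  start: K(KI(SI))(KI(KS)I)
  step 1: KI(SI)
  step 2: I

Answer: YES — reaches normal form I in 2 ≤ 2 steps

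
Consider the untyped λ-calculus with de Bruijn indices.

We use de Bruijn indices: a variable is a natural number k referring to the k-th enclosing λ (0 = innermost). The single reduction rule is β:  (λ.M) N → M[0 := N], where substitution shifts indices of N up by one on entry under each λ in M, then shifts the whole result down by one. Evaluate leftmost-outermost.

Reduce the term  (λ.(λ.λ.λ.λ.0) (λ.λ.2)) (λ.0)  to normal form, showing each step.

  start: (λ.(λ.λ.λ.λ.0) (λ.λ.2)) (λ.0)
  step 1: (λ.λ.λ.λ.0) (λ.λ.λ.0)
  step 2: λ.λ.λ.0

Answer: normal form = λ.λ.λ.0  (in 2 steps)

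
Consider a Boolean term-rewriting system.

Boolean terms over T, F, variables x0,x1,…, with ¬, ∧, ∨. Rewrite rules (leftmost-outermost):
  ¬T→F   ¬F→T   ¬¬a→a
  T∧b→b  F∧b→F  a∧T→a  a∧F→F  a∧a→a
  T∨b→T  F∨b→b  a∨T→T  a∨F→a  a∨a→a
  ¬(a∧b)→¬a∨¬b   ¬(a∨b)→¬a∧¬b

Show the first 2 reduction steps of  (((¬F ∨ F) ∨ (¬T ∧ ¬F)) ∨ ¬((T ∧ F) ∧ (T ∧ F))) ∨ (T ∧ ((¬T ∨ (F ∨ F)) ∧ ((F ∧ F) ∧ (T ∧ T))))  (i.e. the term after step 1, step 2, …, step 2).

Answer: after 2 steps: ((T ∨ (¬T ∧ ¬F)) ∨ ¬((T ∧ F) ∧ (T ∧ F))) ∨ (T ∧ ((¬T ∨ (F ∨ F)) ∧ ((F ∧ F) ∧ (T ∧ T))))

Working:
  start: (((¬F ∨ F) ∨ (¬T ∧ ¬F)) ∨ ¬((T ∧ F) ∧ (T ∧ F))) ∨ (T ∧ ((¬T ∨ (F ∨ F)) ∧ ((F ∧ F) ∧ (T ∧ T))))
  [1] ((¬F ∨ (¬T ∧ ¬F)) ∨ ¬((T ∧ F) ∧ (T ∧ F))) ∨ (T ∧ ((¬T ∨ (F ∨ F)) ∧ ((F ∧ F) ∧ (T ∧ T))))
  [2] ((T ∨ (¬T ∧ ¬F)) ∨ ¬((T ∧ F) ∧ (T ∧ F))) ∨ (T ∧ ((¬T ∨ (F ∨ F)) ∧ ((F ∧ F) ∧ (T ∧ T))))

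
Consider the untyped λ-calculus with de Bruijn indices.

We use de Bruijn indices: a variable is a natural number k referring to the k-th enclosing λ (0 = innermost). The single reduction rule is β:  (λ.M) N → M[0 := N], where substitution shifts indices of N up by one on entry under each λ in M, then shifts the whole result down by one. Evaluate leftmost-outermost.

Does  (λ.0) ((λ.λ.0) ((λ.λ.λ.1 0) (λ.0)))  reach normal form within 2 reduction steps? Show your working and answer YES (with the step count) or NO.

  start: (λ.0) ((λ.λ.0) ((λ.λ.λ.1 0) (λ.0)))
  step 1: (λ.λ.0) ((λ.λ.λ.1 0) (λ.0))
  step 2: λ.0

Answer: YES — reaches normal form λ.0 in 2 ≤ 2 steps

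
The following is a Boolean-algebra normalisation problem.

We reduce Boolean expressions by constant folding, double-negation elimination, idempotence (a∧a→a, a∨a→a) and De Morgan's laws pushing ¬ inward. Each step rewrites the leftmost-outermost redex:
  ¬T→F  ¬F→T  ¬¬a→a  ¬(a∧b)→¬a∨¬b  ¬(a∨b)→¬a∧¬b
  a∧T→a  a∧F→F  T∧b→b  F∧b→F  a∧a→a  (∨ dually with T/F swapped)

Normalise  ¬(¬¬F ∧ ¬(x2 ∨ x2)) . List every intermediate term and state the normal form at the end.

Answer: normal form = T  (in 4 steps)

Working:
  start: ¬(¬¬F ∧ ¬(x2 ∨ x2))
  [1] ¬¬¬F ∨ ¬¬(x2 ∨ x2)
  [2] ¬F ∨ ¬¬(x2 ∨ x2)
  [3] T ∨ ¬¬(x2 ∨ x2)
  [4] T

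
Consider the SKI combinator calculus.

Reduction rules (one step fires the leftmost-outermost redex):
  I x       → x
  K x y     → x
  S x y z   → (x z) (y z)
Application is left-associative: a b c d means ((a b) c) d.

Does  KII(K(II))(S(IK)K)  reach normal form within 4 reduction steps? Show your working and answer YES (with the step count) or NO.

  start: KII(K(II))(S(IK)K)
  →1  I(K(II))(S(IK)K)
  →2  K(II)(S(IK)K)
  →3  II
  →4  I

Answer: YES — reaches normal form I in 4 ≤ 4 steps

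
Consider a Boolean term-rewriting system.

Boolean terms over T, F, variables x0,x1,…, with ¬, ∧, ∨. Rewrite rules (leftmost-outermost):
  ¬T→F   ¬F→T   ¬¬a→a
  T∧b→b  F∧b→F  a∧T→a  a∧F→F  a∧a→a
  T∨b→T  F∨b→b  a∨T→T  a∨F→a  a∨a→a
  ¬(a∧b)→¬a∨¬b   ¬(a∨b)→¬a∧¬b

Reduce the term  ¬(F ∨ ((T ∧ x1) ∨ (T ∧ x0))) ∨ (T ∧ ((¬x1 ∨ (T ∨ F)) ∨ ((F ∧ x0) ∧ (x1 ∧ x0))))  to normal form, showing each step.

Answer: normal form = T  (in 15 steps)

Working:
  start: ¬(F ∨ ((T ∧ x1) ∨ (T ∧ x0))) ∨ (T ∧ ((¬x1 ∨ (T ∨ F)) ∨ ((F ∧ x0) ∧ (x1 ∧ x0))))
  →1  (¬F ∧ ¬((T ∧ x1) ∨ (T ∧ x0))) ∨ (T ∧ ((¬x1 ∨ (T ∨ F)) ∨ ((F ∧ x0) ∧ (x1 ∧ x0))))
  →2  (T ∧ ¬((T ∧ x1) ∨ (T ∧ x0))) ∨ (T ∧ ((¬x1 ∨ (T ∨ F)) ∨ ((F ∧ x0) ∧ (x1 ∧ x0))))
  →3  ¬((T ∧ x1) ∨ (T ∧ x0)) ∨ (T ∧ ((¬x1 ∨ (T ∨ F)) ∨ ((F ∧ x0) ∧ (x1 ∧ x0))))
  →4  (¬(T ∧ x1) ∧ ¬(T ∧ x0)) ∨ (T ∧ ((¬x1 ∨ (T ∨ F)) ∨ ((F ∧ x0) ∧ (x1 ∧ x0))))
  →5  ((¬T ∨ ¬x1) ∧ ¬(T ∧ x0)) ∨ (T ∧ ((¬x1 ∨ (T ∨ F)) ∨ ((F ∧ x0) ∧ (x1 ∧ x0))))
  →6  ((F ∨ ¬x1) ∧ ¬(T ∧ x0)) ∨ (T ∧ ((¬x1 ∨ (T ∨ F)) ∨ ((F ∧ x0) ∧ (x1 ∧ x0))))
  →7  (¬x1 ∧ ¬(T ∧ x0)) ∨ (T ∧ ((¬x1 ∨ (T ∨ F)) ∨ ((F ∧ x0) ∧ (x1 ∧ x0))))
  →8  (¬x1 ∧ (¬T ∨ ¬x0)) ∨ (T ∧ ((¬x1 ∨ (T ∨ F)) ∨ ((F ∧ x0) ∧ (x1 ∧ x0))))
  →9  (¬x1 ∧ (F ∨ ¬x0)) ∨ (T ∧ ((¬x1 ∨ (T ∨ F)) ∨ ((F ∧ x0) ∧ (x1 ∧ x0))))
  →10  (¬x1 ∧ ¬x0) ∨ (T ∧ ((¬x1 ∨ (T ∨ F)) ∨ ((F ∧ x0) ∧ (x1 ∧ x0))))
  →11  (¬x1 ∧ ¬x0) ∨ ((¬x1 ∨ (T ∨ F)) ∨ ((F ∧ x0) ∧ (x1 ∧ x0)))
  →12  (¬x1 ∧ ¬x0) ∨ ((¬x1 ∨ T) ∨ ((F ∧ x0) ∧ (x1 ∧ x0)))
  →13  (¬x1 ∧ ¬x0) ∨ (T ∨ ((F ∧ x0) ∧ (x1 ∧ x0)))
  →14  (¬x1 ∧ ¬x0) ∨ T
  →15  T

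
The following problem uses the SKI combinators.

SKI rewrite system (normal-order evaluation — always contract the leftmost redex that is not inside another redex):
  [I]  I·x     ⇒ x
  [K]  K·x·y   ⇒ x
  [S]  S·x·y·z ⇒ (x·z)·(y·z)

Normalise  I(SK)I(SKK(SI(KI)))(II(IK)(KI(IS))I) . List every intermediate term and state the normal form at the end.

Answer: normal form = I  (in 14 steps)

Reduction:
  start: I(SK)I(SKK(SI(KI)))(II(IK)(KI(IS))I)
  step 1: SKI(SKK(SI(KI)))(II(IK)(KI(IS))I)
  step 2: K(SKK(SI(KI)))(I(SKK(SI(KI))))(II(IK)(KI(IS))I)
  step 3: SKK(SI(KI))(II(IK)(KI(IS))I)
  step 4: K(SI(KI))(K(SI(KI)))(II(IK)(KI(IS))I)
  step 5: SI(KI)(II(IK)(KI(IS))I)
  step 6: I(II(IK)(KI(IS))I)(KI(II(IK)(KI(IS))I))
  step 7: II(IK)(KI(IS))I(KI(II(IK)(KI(IS))I))
  step 8: I(IK)(KI(IS))I(KI(II(IK)(KI(IS))I))
  step 9: IK(KI(IS))I(KI(II(IK)(KI(IS))I))
  step 10: K(KI(IS))I(KI(II(IK)(KI(IS))I))
  step 11: KI(IS)(KI(II(IK)(KI(IS))I))
  step 12: I(KI(II(IK)(KI(IS))I))
  step 13: KI(II(IK)(KI(IS))I)
  step 14: I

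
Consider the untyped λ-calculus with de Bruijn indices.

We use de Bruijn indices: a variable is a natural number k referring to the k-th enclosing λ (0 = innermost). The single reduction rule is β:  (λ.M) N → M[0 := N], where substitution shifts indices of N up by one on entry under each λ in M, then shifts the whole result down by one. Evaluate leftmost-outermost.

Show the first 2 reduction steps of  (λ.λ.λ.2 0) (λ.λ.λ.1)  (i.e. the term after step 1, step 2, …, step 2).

  start: (λ.λ.λ.2 0) (λ.λ.λ.1)
  step 1: λ.λ.(λ.λ.λ.1) 0
  step 2: λ.λ.λ.λ.1

Answer: after 2 steps: λ.λ.λ.λ.1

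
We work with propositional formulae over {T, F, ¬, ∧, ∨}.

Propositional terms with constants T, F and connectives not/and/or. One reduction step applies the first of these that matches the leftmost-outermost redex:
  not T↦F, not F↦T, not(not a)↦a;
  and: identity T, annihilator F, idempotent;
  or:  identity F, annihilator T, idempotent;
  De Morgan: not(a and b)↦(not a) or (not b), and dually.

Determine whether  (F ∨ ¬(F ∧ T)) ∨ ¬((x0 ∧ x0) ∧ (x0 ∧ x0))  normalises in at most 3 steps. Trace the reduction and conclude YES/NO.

Answer: NO — after 3 steps the term is (T ∨ ¬T) ∨ ¬((x0 ∧ x0) ∧ (x0 ∧ x0)), not yet normal

Reduction:
  start: (F ∨ ¬(F ∧ T)) ∨ ¬((x0 ∧ x0) ∧ (x0 ∧ x0))
  [1] ¬(F ∧ T) ∨ ¬((x0 ∧ x0) ∧ (x0 ∧ x0))
  [2] (¬F ∨ ¬T) ∨ ¬((x0 ∧ x0) ∧ (x0 ∧ x0))
  [3] (T ∨ ¬T) ∨ ¬((x0 ∧ x0) ∧ (x0 ∧ x0))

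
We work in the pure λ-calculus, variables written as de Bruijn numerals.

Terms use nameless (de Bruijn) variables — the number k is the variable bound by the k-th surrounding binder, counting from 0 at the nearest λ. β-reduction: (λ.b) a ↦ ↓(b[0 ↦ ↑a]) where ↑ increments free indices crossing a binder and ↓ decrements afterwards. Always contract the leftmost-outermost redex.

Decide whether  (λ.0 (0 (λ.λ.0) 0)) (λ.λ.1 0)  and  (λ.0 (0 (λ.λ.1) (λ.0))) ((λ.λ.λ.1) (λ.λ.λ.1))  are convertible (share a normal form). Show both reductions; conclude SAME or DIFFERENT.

Answer: DIFFERENT — A ⇓ λ.0, B ⇓ λ.λ.λ.1

Derivation:
Term A:
  start: (λ.0 (0 (λ.λ.0) 0)) (λ.λ.1 0)
  step 1: (λ.λ.1 0) ((λ.λ.1 0) (λ.λ.0) (λ.λ.1 0))
  step 2: λ.(λ.λ.1 0) (λ.λ.0) (λ.λ.1 0) 0
  step 3: λ.(λ.(λ.λ.0) 0) (λ.λ.1 0) 0
  step 4: λ.(λ.λ.0) (λ.λ.1 0) 0
  step 5: λ.(λ.0) 0
  step 6: λ.0

Term B:
  start: (λ.0 (0 (λ.λ.1) (λ.0))) ((λ.λ.λ.1) (λ.λ.λ.1))
  step 1: (λ.λ.λ.1) (λ.λ.λ.1) ((λ.λ.λ.1) (λ.λ.λ.1) (λ.λ.1) (λ.0))
  step 2: (λ.λ.1) ((λ.λ.λ.1) (λ.λ.λ.1) (λ.λ.1) (λ.0))
  step 3: λ.(λ.λ.λ.1) (λ.λ.λ.1) (λ.λ.1) (λ.0)
  step 4: λ.(λ.λ.1) (λ.λ.1) (λ.0)
  step 5: λ.(λ.λ.λ.1) (λ.0)
  step 6: λ.λ.λ.1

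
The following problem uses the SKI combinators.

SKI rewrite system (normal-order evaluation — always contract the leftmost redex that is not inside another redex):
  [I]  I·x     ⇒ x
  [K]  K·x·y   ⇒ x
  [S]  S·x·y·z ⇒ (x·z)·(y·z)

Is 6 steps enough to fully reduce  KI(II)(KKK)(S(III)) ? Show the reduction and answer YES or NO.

Answer: YES — reaches normal form K(SI) in 5 ≤ 6 steps

Reduction:
  start: KI(II)(KKK)(S(III))
  [1] I(KKK)(S(III))
  [2] KKK(S(III))
  [3] K(S(III))
  [4] K(S(II))
  [5] K(SI)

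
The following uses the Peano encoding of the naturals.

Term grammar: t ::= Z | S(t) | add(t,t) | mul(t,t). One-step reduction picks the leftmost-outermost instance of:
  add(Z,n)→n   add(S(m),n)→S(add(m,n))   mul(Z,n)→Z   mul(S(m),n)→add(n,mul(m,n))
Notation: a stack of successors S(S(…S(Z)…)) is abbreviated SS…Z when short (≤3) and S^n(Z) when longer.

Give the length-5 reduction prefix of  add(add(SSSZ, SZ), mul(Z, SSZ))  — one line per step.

Answer: after 5 steps: S(S(add(S(add(Z, SZ)), mul(Z, SSZ))))

Derivation:
  start: add(add(SSSZ, SZ), mul(Z, SSZ))
  [1] add(S(add(SSZ, SZ)), mul(Z, SSZ))
  [2] S(add(add(SSZ, SZ), mul(Z, SSZ)))
  [3] S(add(S(add(SZ, SZ)), mul(Z, SSZ)))
  [4] S(S(add(add(SZ, SZ), mul(Z, SSZ))))
  [5] S(S(add(S(add(Z, SZ)), mul(Z, SSZ))))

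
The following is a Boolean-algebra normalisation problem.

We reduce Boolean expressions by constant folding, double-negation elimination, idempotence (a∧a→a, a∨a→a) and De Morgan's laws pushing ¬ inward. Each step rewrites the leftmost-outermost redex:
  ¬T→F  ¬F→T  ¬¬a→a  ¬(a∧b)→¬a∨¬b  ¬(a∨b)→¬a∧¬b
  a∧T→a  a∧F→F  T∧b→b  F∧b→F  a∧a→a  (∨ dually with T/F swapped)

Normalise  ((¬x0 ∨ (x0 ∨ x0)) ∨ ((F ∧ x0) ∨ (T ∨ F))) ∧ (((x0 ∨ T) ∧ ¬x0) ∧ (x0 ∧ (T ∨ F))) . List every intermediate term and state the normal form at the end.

Answer: normal form = ¬x0 ∧ x0  (in 10 steps)

Working:
  start: ((¬x0 ∨ (x0 ∨ x0)) ∨ ((F ∧ x0) ∨ (T ∨ F))) ∧ (((x0 ∨ T) ∧ ¬x0) ∧ (x0 ∧ (T ∨ F)))
  step 1: ((¬x0 ∨ x0) ∨ ((F ∧ x0) ∨ (T ∨ F))) ∧ (((x0 ∨ T) ∧ ¬x0) ∧ (x0 ∧ (T ∨ F)))
  step 2: ((¬x0 ∨ x0) ∨ (F ∨ (T ∨ F))) ∧ (((x0 ∨ T) ∧ ¬x0) ∧ (x0 ∧ (T ∨ F)))
  step 3: ((¬x0 ∨ x0) ∨ (T ∨ F)) ∧ (((x0 ∨ T) ∧ ¬x0) ∧ (x0 ∧ (T ∨ F)))
  step 4: ((¬x0 ∨ x0) ∨ T) ∧ (((x0 ∨ T) ∧ ¬x0) ∧ (x0 ∧ (T ∨ F)))
  step 5: T ∧ (((x0 ∨ T) ∧ ¬x0) ∧ (x0 ∧ (T ∨ F)))
  step 6: ((x0 ∨ T) ∧ ¬x0) ∧ (x0 ∧ (T ∨ F))
  step 7: (T ∧ ¬x0) ∧ (x0 ∧ (T ∨ F))
  step 8: ¬x0 ∧ (x0 ∧ (T ∨ F))
  step 9: ¬x0 ∧ (x0 ∧ T)
  step 10: ¬x0 ∧ x0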